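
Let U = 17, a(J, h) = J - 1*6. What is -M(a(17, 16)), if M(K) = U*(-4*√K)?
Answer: 68*√11 ≈ 225.53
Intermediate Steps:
a(J, h) = -6 + J (a(J, h) = J - 6 = -6 + J)
M(K) = -68*√K (M(K) = 17*(-4*√K) = -68*√K)
-M(a(17, 16)) = -(-68)*√(-6 + 17) = -(-68)*√11 = 68*√11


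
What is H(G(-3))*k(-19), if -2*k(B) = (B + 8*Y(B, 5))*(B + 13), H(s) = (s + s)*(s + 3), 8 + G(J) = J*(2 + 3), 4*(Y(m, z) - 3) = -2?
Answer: 2760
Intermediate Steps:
Y(m, z) = 5/2 (Y(m, z) = 3 + (¼)*(-2) = 3 - ½ = 5/2)
G(J) = -8 + 5*J (G(J) = -8 + J*(2 + 3) = -8 + J*5 = -8 + 5*J)
H(s) = 2*s*(3 + s) (H(s) = (2*s)*(3 + s) = 2*s*(3 + s))
k(B) = -(13 + B)*(20 + B)/2 (k(B) = -(B + 8*(5/2))*(B + 13)/2 = -(B + 20)*(13 + B)/2 = -(20 + B)*(13 + B)/2 = -(13 + B)*(20 + B)/2)
H(G(-3))*k(-19) = (2*(-8 + 5*(-3))*(3 + (-8 + 5*(-3))))*(-130 - 33/2*(-19) - ½*(-19)²) = (2*(-8 - 15)*(3 + (-8 - 15)))*(-130 + 627/2 - ½*361) = (2*(-23)*(3 - 23))*(-130 + 627/2 - 361/2) = (2*(-23)*(-20))*3 = 920*3 = 2760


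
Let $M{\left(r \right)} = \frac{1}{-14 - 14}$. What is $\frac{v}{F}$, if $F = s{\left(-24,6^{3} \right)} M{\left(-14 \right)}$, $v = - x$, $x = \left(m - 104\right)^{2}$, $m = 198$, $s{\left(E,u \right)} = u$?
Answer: $\frac{30926}{27} \approx 1145.4$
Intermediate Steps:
$x = 8836$ ($x = \left(198 - 104\right)^{2} = 94^{2} = 8836$)
$M{\left(r \right)} = - \frac{1}{28}$ ($M{\left(r \right)} = \frac{1}{-28} = - \frac{1}{28}$)
$v = -8836$ ($v = \left(-1\right) 8836 = -8836$)
$F = - \frac{54}{7}$ ($F = 6^{3} \left(- \frac{1}{28}\right) = 216 \left(- \frac{1}{28}\right) = - \frac{54}{7} \approx -7.7143$)
$\frac{v}{F} = - \frac{8836}{- \frac{54}{7}} = \left(-8836\right) \left(- \frac{7}{54}\right) = \frac{30926}{27}$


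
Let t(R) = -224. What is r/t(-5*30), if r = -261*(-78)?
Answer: -10179/112 ≈ -90.884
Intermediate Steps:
r = 20358
r/t(-5*30) = 20358/(-224) = 20358*(-1/224) = -10179/112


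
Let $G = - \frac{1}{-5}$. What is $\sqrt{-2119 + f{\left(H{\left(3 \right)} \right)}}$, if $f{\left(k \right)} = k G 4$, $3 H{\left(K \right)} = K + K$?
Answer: $\frac{i \sqrt{52935}}{5} \approx 46.015 i$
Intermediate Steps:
$G = \frac{1}{5}$ ($G = \left(-1\right) \left(- \frac{1}{5}\right) = \frac{1}{5} \approx 0.2$)
$H{\left(K \right)} = \frac{2 K}{3}$ ($H{\left(K \right)} = \frac{K + K}{3} = \frac{2 K}{3}$)
$f{\left(k \right)} = \frac{4 k}{5}$ ($f{\left(k \right)} = k \frac{1}{5} \cdot 4 = \frac{k}{5} \cdot 4 = \frac{4 k}{5}$)
$\sqrt{-2119 + f{\left(H{\left(3 \right)} \right)}} = \sqrt{-2119 + \frac{4 \cdot \frac{2}{3} \cdot 3}{5}} = \sqrt{-2119 + \frac{4}{5} \cdot 2} = \sqrt{-2119 + \frac{8}{5}} = \sqrt{- \frac{10587}{5}} = \frac{i \sqrt{52935}}{5}$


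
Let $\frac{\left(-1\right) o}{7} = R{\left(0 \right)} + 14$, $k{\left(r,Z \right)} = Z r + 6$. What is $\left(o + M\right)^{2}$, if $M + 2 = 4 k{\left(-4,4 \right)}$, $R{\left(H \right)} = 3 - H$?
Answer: $25921$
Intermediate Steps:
$k{\left(r,Z \right)} = 6 + Z r$
$M = -42$ ($M = -2 + 4 \left(6 + 4 \left(-4\right)\right) = -2 + 4 \left(6 - 16\right) = -2 + 4 \left(-10\right) = -2 - 40 = -42$)
$o = -119$ ($o = - 7 \left(\left(3 - 0\right) + 14\right) = - 7 \left(\left(3 + 0\right) + 14\right) = - 7 \left(3 + 14\right) = \left(-7\right) 17 = -119$)
$\left(o + M\right)^{2} = \left(-119 - 42\right)^{2} = \left(-161\right)^{2} = 25921$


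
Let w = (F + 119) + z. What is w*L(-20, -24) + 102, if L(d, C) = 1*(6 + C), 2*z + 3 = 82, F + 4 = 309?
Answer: -8241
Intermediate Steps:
F = 305 (F = -4 + 309 = 305)
z = 79/2 (z = -3/2 + (½)*82 = -3/2 + 41 = 79/2 ≈ 39.500)
L(d, C) = 6 + C
w = 927/2 (w = (305 + 119) + 79/2 = 424 + 79/2 = 927/2 ≈ 463.50)
w*L(-20, -24) + 102 = 927*(6 - 24)/2 + 102 = (927/2)*(-18) + 102 = -8343 + 102 = -8241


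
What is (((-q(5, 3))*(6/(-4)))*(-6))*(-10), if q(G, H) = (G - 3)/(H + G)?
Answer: 45/2 ≈ 22.500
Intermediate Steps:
q(G, H) = (-3 + G)/(G + H)
(((-q(5, 3))*(6/(-4)))*(-6))*(-10) = (((-(-3 + 5)/(5 + 3))*(6/(-4)))*(-6))*(-10) = (((-2/8)*(6*(-1/4)))*(-6))*(-10) = ((-2/8*(-3/2))*(-6))*(-10) = ((-1*1/4*(-3/2))*(-6))*(-10) = (-1/4*(-3/2)*(-6))*(-10) = ((3/8)*(-6))*(-10) = -9/4*(-10) = 45/2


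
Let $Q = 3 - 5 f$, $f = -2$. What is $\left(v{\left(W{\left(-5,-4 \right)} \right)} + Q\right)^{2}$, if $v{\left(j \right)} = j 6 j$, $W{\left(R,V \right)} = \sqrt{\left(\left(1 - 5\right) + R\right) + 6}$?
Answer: $25$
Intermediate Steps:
$Q = 13$ ($Q = 3 - -10 = 3 + 10 = 13$)
$W{\left(R,V \right)} = \sqrt{2 + R}$ ($W{\left(R,V \right)} = \sqrt{\left(-4 + R\right) + 6} = \sqrt{2 + R}$)
$v{\left(j \right)} = 6 j^{2}$
$\left(v{\left(W{\left(-5,-4 \right)} \right)} + Q\right)^{2} = \left(6 \left(\sqrt{2 - 5}\right)^{2} + 13\right)^{2} = \left(6 \left(\sqrt{-3}\right)^{2} + 13\right)^{2} = \left(6 \left(i \sqrt{3}\right)^{2} + 13\right)^{2} = \left(6 \left(-3\right) + 13\right)^{2} = \left(-18 + 13\right)^{2} = \left(-5\right)^{2} = 25$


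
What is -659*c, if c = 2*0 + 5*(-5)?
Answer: 16475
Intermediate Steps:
c = -25 (c = 0 - 25 = -25)
-659*c = -659*(-25) = 16475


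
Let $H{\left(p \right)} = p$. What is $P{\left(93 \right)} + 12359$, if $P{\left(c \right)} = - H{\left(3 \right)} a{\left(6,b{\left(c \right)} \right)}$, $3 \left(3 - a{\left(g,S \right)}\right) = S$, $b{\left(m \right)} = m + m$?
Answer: $12536$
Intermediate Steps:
$b{\left(m \right)} = 2 m$
$a{\left(g,S \right)} = 3 - \frac{S}{3}$
$P{\left(c \right)} = -9 + 2 c$ ($P{\left(c \right)} = \left(-1\right) 3 \left(3 - \frac{2 c}{3}\right) = - 3 \left(3 - \frac{2 c}{3}\right) = -9 + 2 c$)
$P{\left(93 \right)} + 12359 = \left(-9 + 2 \cdot 93\right) + 12359 = \left(-9 + 186\right) + 12359 = 177 + 12359 = 12536$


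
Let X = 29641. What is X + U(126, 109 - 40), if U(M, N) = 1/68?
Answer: 2015589/68 ≈ 29641.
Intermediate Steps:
U(M, N) = 1/68
X + U(126, 109 - 40) = 29641 + 1/68 = 2015589/68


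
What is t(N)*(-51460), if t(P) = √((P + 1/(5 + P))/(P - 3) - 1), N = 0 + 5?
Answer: -5146*√155 ≈ -64067.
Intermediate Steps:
N = 5
t(P) = √(-1 + (P + 1/(5 + P))/(-3 + P)) (t(P) = √((P + 1/(5 + P))/(-3 + P) - 1) = √(-1 + (P + 1/(5 + P))/(-3 + P)))
t(N)*(-51460) = √((-48 + 3*5² + 7*5)/(45 + 5³ - 1*5² - 21*5))*(-51460) = √((-48 + 3*25 + 35)/(45 + 125 - 1*25 - 105))*(-51460) = √((-48 + 75 + 35)/(45 + 125 - 25 - 105))*(-51460) = √(62/40)*(-51460) = √((1/40)*62)*(-51460) = √(31/20)*(-51460) = (√155/10)*(-51460) = -5146*√155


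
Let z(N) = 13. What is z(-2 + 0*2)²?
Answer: 169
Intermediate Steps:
z(-2 + 0*2)² = 13² = 169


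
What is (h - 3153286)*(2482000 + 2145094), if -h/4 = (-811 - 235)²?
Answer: -34840861046500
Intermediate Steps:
h = -4376464 (h = -4*(-811 - 235)² = -4*(-1046)² = -4*1094116 = -4376464)
(h - 3153286)*(2482000 + 2145094) = (-4376464 - 3153286)*(2482000 + 2145094) = -7529750*4627094 = -34840861046500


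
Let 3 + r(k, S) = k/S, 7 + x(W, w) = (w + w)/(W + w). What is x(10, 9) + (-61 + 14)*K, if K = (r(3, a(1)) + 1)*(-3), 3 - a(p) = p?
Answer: -2909/38 ≈ -76.553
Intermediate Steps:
a(p) = 3 - p
x(W, w) = -7 + 2*w/(W + w) (x(W, w) = -7 + (w + w)/(W + w) = -7 + (2*w)/(W + w) = -7 + 2*w/(W + w))
r(k, S) = -3 + k/S
K = 3/2 (K = ((-3 + 3/(3 - 1*1)) + 1)*(-3) = ((-3 + 3/(3 - 1)) + 1)*(-3) = ((-3 + 3/2) + 1)*(-3) = (-3/2 + 1)*(-3) = -½*(-3) = 3/2 ≈ 1.5000)
x(10, 9) + (-61 + 14)*K = (-7*10 - 5*9)/(10 + 9) + (-61 + 14)*(3/2) = (-70 - 45)/19 - 47*3/2 = (1/19)*(-115) - 141/2 = -115/19 - 141/2 = -2909/38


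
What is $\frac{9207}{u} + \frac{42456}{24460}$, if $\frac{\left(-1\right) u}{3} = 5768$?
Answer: $\frac{42454617}{35271320} \approx 1.2037$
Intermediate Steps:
$u = -17304$ ($u = \left(-3\right) 5768 = -17304$)
$\frac{9207}{u} + \frac{42456}{24460} = \frac{9207}{-17304} + \frac{42456}{24460} = 9207 \left(- \frac{1}{17304}\right) + 42456 \cdot \frac{1}{24460} = - \frac{3069}{5768} + \frac{10614}{6115} = \frac{42454617}{35271320}$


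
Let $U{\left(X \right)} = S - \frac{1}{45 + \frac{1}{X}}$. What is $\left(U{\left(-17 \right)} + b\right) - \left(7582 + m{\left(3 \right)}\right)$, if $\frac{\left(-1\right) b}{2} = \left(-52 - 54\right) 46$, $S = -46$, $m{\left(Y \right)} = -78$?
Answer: $\frac{1682311}{764} \approx 2202.0$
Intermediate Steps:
$U{\left(X \right)} = -46 - \frac{1}{45 + \frac{1}{X}}$
$b = 9752$ ($b = - 2 \left(-52 - 54\right) 46 = - 2 \left(\left(-106\right) 46\right) = \left(-2\right) \left(-4876\right) = 9752$)
$\left(U{\left(-17 \right)} + b\right) - \left(7582 + m{\left(3 \right)}\right) = \left(\frac{-46 - -35207}{1 + 45 \left(-17\right)} + 9752\right) - 7504 = \left(\frac{-46 + 35207}{1 - 765} + 9752\right) + \left(-7582 + 78\right) = \left(\frac{1}{-764} \cdot 35161 + 9752\right) - 7504 = \left(\left(- \frac{1}{764}\right) 35161 + 9752\right) - 7504 = \left(- \frac{35161}{764} + 9752\right) - 7504 = \frac{7415367}{764} - 7504 = \frac{1682311}{764}$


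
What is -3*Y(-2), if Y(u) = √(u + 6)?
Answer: -6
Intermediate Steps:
Y(u) = √(6 + u)
-3*Y(-2) = -3*√(6 - 2) = -3*√4 = -3*2 = -6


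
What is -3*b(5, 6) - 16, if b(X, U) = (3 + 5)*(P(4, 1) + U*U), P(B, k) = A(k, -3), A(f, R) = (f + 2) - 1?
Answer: -928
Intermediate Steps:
A(f, R) = 1 + f (A(f, R) = (2 + f) - 1 = 1 + f)
P(B, k) = 1 + k
b(X, U) = 16 + 8*U² (b(X, U) = (3 + 5)*((1 + 1) + U*U) = 8*(2 + U²) = 16 + 8*U²)
-3*b(5, 6) - 16 = -3*(16 + 8*6²) - 16 = -3*(16 + 8*36) - 16 = -3*(16 + 288) - 16 = -3*304 - 16 = -912 - 16 = -928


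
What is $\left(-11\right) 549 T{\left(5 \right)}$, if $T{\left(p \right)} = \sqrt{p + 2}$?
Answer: $- 6039 \sqrt{7} \approx -15978.0$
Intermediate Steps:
$T{\left(p \right)} = \sqrt{2 + p}$
$\left(-11\right) 549 T{\left(5 \right)} = \left(-11\right) 549 \sqrt{2 + 5} = - 6039 \sqrt{7}$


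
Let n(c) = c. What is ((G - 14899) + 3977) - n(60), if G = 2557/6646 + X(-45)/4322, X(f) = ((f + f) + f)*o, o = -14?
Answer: -157711743745/14362006 ≈ -10981.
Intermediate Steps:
X(f) = -42*f (X(f) = ((f + f) + f)*(-14) = (2*f + f)*(-14) = (3*f)*(-14) = -42*f)
G = 11806147/14362006 (G = 2557/6646 - 42*(-45)/4322 = 2557*(1/6646) + 1890*(1/4322) = 2557/6646 + 945/2161 = 11806147/14362006 ≈ 0.82204)
((G - 14899) + 3977) - n(60) = ((11806147/14362006 - 14899) + 3977) - 1*60 = (-213967721247/14362006 + 3977) - 60 = -156850023385/14362006 - 60 = -157711743745/14362006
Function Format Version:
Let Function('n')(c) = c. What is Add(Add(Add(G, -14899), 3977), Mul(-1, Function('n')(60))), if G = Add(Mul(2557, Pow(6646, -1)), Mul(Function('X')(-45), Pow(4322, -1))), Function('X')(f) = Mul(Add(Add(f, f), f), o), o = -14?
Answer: Rational(-157711743745, 14362006) ≈ -10981.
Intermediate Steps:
Function('X')(f) = Mul(-42, f) (Function('X')(f) = Mul(Add(Add(f, f), f), -14) = Mul(Add(Mul(2, f), f), -14) = Mul(Mul(3, f), -14) = Mul(-42, f))
G = Rational(11806147, 14362006) (G = Add(Mul(2557, Pow(6646, -1)), Mul(Mul(-42, -45), Pow(4322, -1))) = Add(Mul(2557, Rational(1, 6646)), Mul(1890, Rational(1, 4322))) = Add(Rational(2557, 6646), Rational(945, 2161)) = Rational(11806147, 14362006) ≈ 0.82204)
Add(Add(Add(G, -14899), 3977), Mul(-1, Function('n')(60))) = Add(Add(Add(Rational(11806147, 14362006), -14899), 3977), Mul(-1, 60)) = Add(Add(Rational(-213967721247, 14362006), 3977), -60) = Add(Rational(-156850023385, 14362006), -60) = Rational(-157711743745, 14362006)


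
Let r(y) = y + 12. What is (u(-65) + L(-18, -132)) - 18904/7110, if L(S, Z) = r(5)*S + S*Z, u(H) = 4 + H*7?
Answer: 5746093/3555 ≈ 1616.3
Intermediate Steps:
u(H) = 4 + 7*H
r(y) = 12 + y
L(S, Z) = 17*S + S*Z (L(S, Z) = (12 + 5)*S + S*Z = 17*S + S*Z)
(u(-65) + L(-18, -132)) - 18904/7110 = ((4 + 7*(-65)) - 18*(17 - 132)) - 18904/7110 = ((4 - 455) - 18*(-115)) - 18904*1/7110 = (-451 + 2070) - 9452/3555 = 1619 - 9452/3555 = 5746093/3555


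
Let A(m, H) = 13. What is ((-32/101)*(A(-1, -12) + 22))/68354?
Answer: -560/3451877 ≈ -0.00016223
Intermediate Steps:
((-32/101)*(A(-1, -12) + 22))/68354 = ((-32/101)*(13 + 22))/68354 = (-32*1/101*35)*(1/68354) = -32/101*35*(1/68354) = -1120/101*1/68354 = -560/3451877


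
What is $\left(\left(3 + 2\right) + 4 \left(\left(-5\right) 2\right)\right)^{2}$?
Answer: $1225$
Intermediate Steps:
$\left(\left(3 + 2\right) + 4 \left(\left(-5\right) 2\right)\right)^{2} = \left(5 + 4 \left(-10\right)\right)^{2} = \left(5 - 40\right)^{2} = \left(-35\right)^{2} = 1225$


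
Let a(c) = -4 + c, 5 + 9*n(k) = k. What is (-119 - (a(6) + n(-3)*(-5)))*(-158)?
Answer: 178382/9 ≈ 19820.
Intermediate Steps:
n(k) = -5/9 + k/9
(-119 - (a(6) + n(-3)*(-5)))*(-158) = (-119 - ((-4 + 6) + (-5/9 + (⅑)*(-3))*(-5)))*(-158) = (-119 - (2 + (-5/9 - ⅓)*(-5)))*(-158) = (-119 - (2 - 8/9*(-5)))*(-158) = (-119 - (2 + 40/9))*(-158) = (-119 - 1*58/9)*(-158) = (-119 - 58/9)*(-158) = -1129/9*(-158) = 178382/9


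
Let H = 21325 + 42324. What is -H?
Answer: -63649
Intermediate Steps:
H = 63649
-H = -1*63649 = -63649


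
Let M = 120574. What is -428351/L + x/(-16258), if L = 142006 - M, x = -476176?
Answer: 1620636737/174220728 ≈ 9.3022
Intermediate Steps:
L = 21432 (L = 142006 - 1*120574 = 142006 - 120574 = 21432)
-428351/L + x/(-16258) = -428351/21432 - 476176/(-16258) = -428351*1/21432 - 476176*(-1/16258) = -428351/21432 + 238088/8129 = 1620636737/174220728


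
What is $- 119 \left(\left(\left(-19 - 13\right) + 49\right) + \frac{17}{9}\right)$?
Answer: $- \frac{20230}{9} \approx -2247.8$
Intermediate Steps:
$- 119 \left(\left(\left(-19 - 13\right) + 49\right) + \frac{17}{9}\right) = - 119 \left(\left(-32 + 49\right) + 17 \cdot \frac{1}{9}\right) = - 119 \left(17 + \frac{17}{9}\right) = \left(-119\right) \frac{170}{9} = - \frac{20230}{9}$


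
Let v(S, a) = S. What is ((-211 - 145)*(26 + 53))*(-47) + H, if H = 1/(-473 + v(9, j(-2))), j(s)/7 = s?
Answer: 613328191/464 ≈ 1.3218e+6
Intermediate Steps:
j(s) = 7*s
H = -1/464 (H = 1/(-473 + 9) = 1/(-464) = -1/464 ≈ -0.0021552)
((-211 - 145)*(26 + 53))*(-47) + H = ((-211 - 145)*(26 + 53))*(-47) - 1/464 = -356*79*(-47) - 1/464 = -28124*(-47) - 1/464 = 1321828 - 1/464 = 613328191/464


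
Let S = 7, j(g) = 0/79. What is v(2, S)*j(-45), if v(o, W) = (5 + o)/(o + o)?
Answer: 0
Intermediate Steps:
j(g) = 0 (j(g) = 0*(1/79) = 0)
v(o, W) = (5 + o)/(2*o) (v(o, W) = (5 + o)/((2*o)) = (5 + o)*(1/(2*o)) = (5 + o)/(2*o))
v(2, S)*j(-45) = ((½)*(5 + 2)/2)*0 = ((½)*(½)*7)*0 = (7/4)*0 = 0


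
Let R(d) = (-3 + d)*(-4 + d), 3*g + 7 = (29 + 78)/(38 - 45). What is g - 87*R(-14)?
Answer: -186406/7 ≈ -26629.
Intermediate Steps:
g = -52/7 (g = -7/3 + ((29 + 78)/(38 - 45))/3 = -7/3 + (107/(-7))/3 = -7/3 + (107*(-⅐))/3 = -7/3 + (⅓)*(-107/7) = -7/3 - 107/21 = -52/7 ≈ -7.4286)
R(d) = (-4 + d)*(-3 + d)
g - 87*R(-14) = -52/7 - 87*(12 + (-14)² - 7*(-14)) = -52/7 - 87*(12 + 196 + 98) = -52/7 - 87*306 = -52/7 - 26622 = -186406/7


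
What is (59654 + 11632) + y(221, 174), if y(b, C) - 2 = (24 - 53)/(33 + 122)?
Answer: 11049611/155 ≈ 71288.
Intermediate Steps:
y(b, C) = 281/155 (y(b, C) = 2 + (24 - 53)/(33 + 122) = 2 - 29/155 = 281/155)
(59654 + 11632) + y(221, 174) = (59654 + 11632) + 281/155 = 71286 + 281/155 = 11049611/155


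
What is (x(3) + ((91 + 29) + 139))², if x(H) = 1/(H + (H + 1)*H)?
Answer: 15100996/225 ≈ 67116.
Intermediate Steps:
x(H) = 1/(H + H*(1 + H)) (x(H) = 1/(H + (1 + H)*H) = 1/(H + H*(1 + H)))
(x(3) + ((91 + 29) + 139))² = (1/(3*(2 + 3)) + ((91 + 29) + 139))² = ((⅓)/5 + (120 + 139))² = ((⅓)*(⅕) + 259)² = (1/15 + 259)² = (3886/15)² = 15100996/225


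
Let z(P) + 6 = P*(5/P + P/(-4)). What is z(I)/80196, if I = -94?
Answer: -1105/40098 ≈ -0.027557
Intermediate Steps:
z(P) = -6 + P*(5/P - P/4) (z(P) = -6 + P*(5/P + P/(-4)) = -6 + P*(5/P + P*(-1/4)) = -6 + P*(5/P - P/4))
z(I)/80196 = (-1 - 1/4*(-94)**2)/80196 = (-1 - 1/4*8836)*(1/80196) = (-1 - 2209)*(1/80196) = -2210*1/80196 = -1105/40098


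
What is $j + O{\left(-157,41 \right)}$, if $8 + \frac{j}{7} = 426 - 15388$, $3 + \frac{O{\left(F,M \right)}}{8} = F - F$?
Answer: $-104814$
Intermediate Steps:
$O{\left(F,M \right)} = -24$ ($O{\left(F,M \right)} = -24 + 8 \left(F - F\right) = -24 + 8 \cdot 0 = -24 + 0 = -24$)
$j = -104790$ ($j = -56 + 7 \left(426 - 15388\right) = -56 + 7 \left(-14962\right) = -56 - 104734 = -104790$)
$j + O{\left(-157,41 \right)} = -104790 - 24 = -104814$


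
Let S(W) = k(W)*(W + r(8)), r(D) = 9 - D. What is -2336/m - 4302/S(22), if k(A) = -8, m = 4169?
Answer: 8752607/383548 ≈ 22.820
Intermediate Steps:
S(W) = -8 - 8*W (S(W) = -8*(W + (9 - 1*8)) = -8*(W + (9 - 8)) = -8*(W + 1) = -8*(1 + W) = -8 - 8*W)
-2336/m - 4302/S(22) = -2336/4169 - 4302/(-8 - 8*22) = -2336*1/4169 - 4302/(-8 - 176) = -2336/4169 - 4302/(-184) = -2336/4169 - 4302*(-1/184) = -2336/4169 + 2151/92 = 8752607/383548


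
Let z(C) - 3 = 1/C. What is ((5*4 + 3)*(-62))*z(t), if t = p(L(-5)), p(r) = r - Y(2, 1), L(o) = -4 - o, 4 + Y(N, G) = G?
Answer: -9269/2 ≈ -4634.5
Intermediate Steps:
Y(N, G) = -4 + G
p(r) = 3 + r (p(r) = r - (-4 + 1) = r - 1*(-3) = r + 3 = 3 + r)
t = 4 (t = 3 + (-4 - 1*(-5)) = 3 + (-4 + 5) = 3 + 1 = 4)
z(C) = 3 + 1/C
((5*4 + 3)*(-62))*z(t) = ((5*4 + 3)*(-62))*(3 + 1/4) = ((20 + 3)*(-62))*(3 + ¼) = (23*(-62))*(13/4) = -1426*13/4 = -9269/2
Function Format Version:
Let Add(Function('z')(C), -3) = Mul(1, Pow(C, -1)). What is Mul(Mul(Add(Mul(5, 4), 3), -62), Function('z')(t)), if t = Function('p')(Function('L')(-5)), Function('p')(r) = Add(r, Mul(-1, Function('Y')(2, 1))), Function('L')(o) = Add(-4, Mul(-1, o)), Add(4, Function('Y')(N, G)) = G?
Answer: Rational(-9269, 2) ≈ -4634.5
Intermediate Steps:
Function('Y')(N, G) = Add(-4, G)
Function('p')(r) = Add(3, r) (Function('p')(r) = Add(r, Mul(-1, Add(-4, 1))) = Add(r, Mul(-1, -3)) = Add(r, 3) = Add(3, r))
t = 4 (t = Add(3, Add(-4, Mul(-1, -5))) = Add(3, Add(-4, 5)) = Add(3, 1) = 4)
Function('z')(C) = Add(3, Pow(C, -1)) (Function('z')(C) = Add(3, Mul(1, Pow(C, -1))) = Add(3, Pow(C, -1)))
Mul(Mul(Add(Mul(5, 4), 3), -62), Function('z')(t)) = Mul(Mul(Add(Mul(5, 4), 3), -62), Add(3, Pow(4, -1))) = Mul(Mul(Add(20, 3), -62), Add(3, Rational(1, 4))) = Mul(Mul(23, -62), Rational(13, 4)) = Mul(-1426, Rational(13, 4)) = Rational(-9269, 2)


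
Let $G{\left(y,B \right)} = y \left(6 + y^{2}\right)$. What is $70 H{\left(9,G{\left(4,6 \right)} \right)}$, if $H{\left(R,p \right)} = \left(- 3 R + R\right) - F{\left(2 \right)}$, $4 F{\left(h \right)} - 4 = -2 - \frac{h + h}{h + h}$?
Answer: $- \frac{2555}{2} \approx -1277.5$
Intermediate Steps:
$F{\left(h \right)} = \frac{1}{4}$ ($F{\left(h \right)} = 1 + \frac{-2 - \frac{h + h}{h + h}}{4} = 1 + \frac{-2 - \frac{2 h}{2 h}}{4} = 1 + \frac{-2 - 2 h \frac{1}{2 h}}{4} = 1 + \frac{-2 - 1}{4} = 1 + \frac{1}{4} \left(-3\right) = 1 - \frac{3}{4} = \frac{1}{4}$)
$H{\left(R,p \right)} = - \frac{1}{4} - 2 R$ ($H{\left(R,p \right)} = \left(- 3 R + R\right) - \frac{1}{4} = - 2 R - \frac{1}{4} = - \frac{1}{4} - 2 R$)
$70 H{\left(9,G{\left(4,6 \right)} \right)} = 70 \left(- \frac{1}{4} - 18\right) = 70 \left(- \frac{73}{4}\right) = - \frac{2555}{2}$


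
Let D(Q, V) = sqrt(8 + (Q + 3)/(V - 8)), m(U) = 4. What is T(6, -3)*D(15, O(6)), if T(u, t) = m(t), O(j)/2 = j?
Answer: 10*sqrt(2) ≈ 14.142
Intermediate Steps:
O(j) = 2*j
T(u, t) = 4
D(Q, V) = sqrt(8 + (3 + Q)/(-8 + V))
T(6, -3)*D(15, O(6)) = 4*sqrt((-61 + 15 + 8*(2*6))/(-8 + 2*6)) = 4*sqrt((-61 + 15 + 8*12)/(-8 + 12)) = 4*sqrt((-61 + 15 + 96)/4) = 4*sqrt((1/4)*50) = 4*sqrt(25/2) = 4*(5*sqrt(2)/2) = 10*sqrt(2)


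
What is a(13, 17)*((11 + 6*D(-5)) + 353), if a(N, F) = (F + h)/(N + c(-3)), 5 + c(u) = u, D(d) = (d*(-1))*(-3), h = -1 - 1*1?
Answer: 822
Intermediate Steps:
h = -2 (h = -1 - 1 = -2)
D(d) = 3*d (D(d) = -d*(-3) = 3*d)
c(u) = -5 + u
a(N, F) = (-2 + F)/(-8 + N) (a(N, F) = (F - 2)/(N + (-5 - 3)) = (-2 + F)/(N - 8) = (-2 + F)/(-8 + N))
a(13, 17)*((11 + 6*D(-5)) + 353) = ((-2 + 17)/(-8 + 13))*((11 + 6*(3*(-5))) + 353) = (15/5)*((11 + 6*(-15)) + 353) = ((1/5)*15)*((11 - 90) + 353) = 3*(-79 + 353) = 3*274 = 822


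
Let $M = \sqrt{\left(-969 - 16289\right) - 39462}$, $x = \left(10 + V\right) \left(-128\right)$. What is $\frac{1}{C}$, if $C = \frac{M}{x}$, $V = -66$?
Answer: $- \frac{1792 i \sqrt{3545}}{3545} \approx - 30.097 i$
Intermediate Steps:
$x = 7168$ ($x = \left(10 - 66\right) \left(-128\right) = \left(-56\right) \left(-128\right) = 7168$)
$M = 4 i \sqrt{3545}$ ($M = \sqrt{\left(-969 - 16289\right) - 39462} = \sqrt{-17258 - 39462} = \sqrt{-56720} = 4 i \sqrt{3545} \approx 238.16 i$)
$C = \frac{i \sqrt{3545}}{1792}$ ($C = \frac{4 i \sqrt{3545}}{7168} = 4 i \sqrt{3545} \cdot \frac{1}{7168} = \frac{i \sqrt{3545}}{1792} \approx 0.033225 i$)
$\frac{1}{C} = \frac{1}{\frac{1}{1792} i \sqrt{3545}} = - \frac{1792 i \sqrt{3545}}{3545}$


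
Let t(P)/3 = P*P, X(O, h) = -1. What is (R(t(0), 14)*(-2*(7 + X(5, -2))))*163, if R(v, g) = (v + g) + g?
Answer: -54768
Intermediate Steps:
t(P) = 3*P² (t(P) = 3*(P*P) = 3*P²)
R(v, g) = v + 2*g (R(v, g) = (g + v) + g = v + 2*g)
(R(t(0), 14)*(-2*(7 + X(5, -2))))*163 = ((3*0² + 2*14)*(-2*(7 - 1)))*163 = ((3*0 + 28)*(-2*6))*163 = ((0 + 28)*(-12))*163 = (28*(-12))*163 = -336*163 = -54768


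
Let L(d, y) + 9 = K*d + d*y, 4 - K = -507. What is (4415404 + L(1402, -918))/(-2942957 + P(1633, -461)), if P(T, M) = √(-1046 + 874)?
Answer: -11315025157417/8660995904021 - 7689562*I*√43/8660995904021 ≈ -1.3064 - 5.8219e-6*I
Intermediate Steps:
K = 511 (K = 4 - 1*(-507) = 4 + 507 = 511)
P(T, M) = 2*I*√43 (P(T, M) = √(-172) = 2*I*√43)
L(d, y) = -9 + 511*d + d*y (L(d, y) = -9 + (511*d + d*y) = -9 + 511*d + d*y)
(4415404 + L(1402, -918))/(-2942957 + P(1633, -461)) = (4415404 + (-9 + 511*1402 + 1402*(-918)))/(-2942957 + 2*I*√43) = (4415404 + (-9 + 716422 - 1287036))/(-2942957 + 2*I*√43) = (4415404 - 570623)/(-2942957 + 2*I*√43) = 3844781/(-2942957 + 2*I*√43)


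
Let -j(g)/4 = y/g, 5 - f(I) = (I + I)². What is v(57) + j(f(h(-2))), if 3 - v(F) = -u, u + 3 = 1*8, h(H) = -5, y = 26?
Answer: 864/95 ≈ 9.0947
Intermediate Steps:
f(I) = 5 - 4*I² (f(I) = 5 - (I + I)² = 5 - (2*I)² = 5 - 4*I²)
j(g) = -104/g
u = 5 (u = -3 + 1*8 = -3 + 8 = 5)
v(F) = 8 (v(F) = 3 - (-1)*5 = 3 - 1*(-5) = 3 + 5 = 8)
v(57) + j(f(h(-2))) = 8 - 104/(5 - 4*(-5)²) = 8 - 104/(5 - 4*25) = 8 - 104/(5 - 100) = 8 - 104/(-95) = 8 - 104*(-1/95) = 8 + 104/95 = 864/95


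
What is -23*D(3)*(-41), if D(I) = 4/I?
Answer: 3772/3 ≈ 1257.3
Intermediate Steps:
-23*D(3)*(-41) = -92/3*(-41) = 3772/3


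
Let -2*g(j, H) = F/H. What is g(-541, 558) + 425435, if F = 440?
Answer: 118696255/279 ≈ 4.2543e+5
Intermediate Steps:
g(j, H) = -220/H
g(-541, 558) + 425435 = -220/558 + 425435 = -220*1/558 + 425435 = -110/279 + 425435 = 118696255/279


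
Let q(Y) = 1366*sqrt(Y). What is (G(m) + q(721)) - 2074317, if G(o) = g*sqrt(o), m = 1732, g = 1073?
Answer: -2074317 + 1366*sqrt(721) + 2146*sqrt(433) ≈ -1.9930e+6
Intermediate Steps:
G(o) = 1073*sqrt(o)
(G(m) + q(721)) - 2074317 = (1073*sqrt(1732) + 1366*sqrt(721)) - 2074317 = (1073*(2*sqrt(433)) + 1366*sqrt(721)) - 2074317 = (2146*sqrt(433) + 1366*sqrt(721)) - 2074317 = (1366*sqrt(721) + 2146*sqrt(433)) - 2074317 = -2074317 + 1366*sqrt(721) + 2146*sqrt(433)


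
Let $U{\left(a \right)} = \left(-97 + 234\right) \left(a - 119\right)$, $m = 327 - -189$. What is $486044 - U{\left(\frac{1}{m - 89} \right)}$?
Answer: $\frac{214502032}{427} \approx 5.0235 \cdot 10^{5}$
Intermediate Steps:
$m = 516$ ($m = 327 + 189 = 516$)
$U{\left(a \right)} = -16303 + 137 a$ ($U{\left(a \right)} = 137 \left(-119 + a\right) = -16303 + 137 a$)
$486044 - U{\left(\frac{1}{m - 89} \right)} = 486044 - \left(-16303 + \frac{137}{516 - 89}\right) = 486044 - \left(-16303 + \frac{137}{427}\right) = 486044 - - \frac{6961244}{427} = 486044 + \frac{6961244}{427} = \frac{214502032}{427}$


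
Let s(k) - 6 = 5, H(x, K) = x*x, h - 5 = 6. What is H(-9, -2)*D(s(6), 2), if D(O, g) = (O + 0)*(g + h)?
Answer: 11583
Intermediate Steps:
h = 11 (h = 5 + 6 = 11)
H(x, K) = x²
s(k) = 11 (s(k) = 6 + 5 = 11)
D(O, g) = O*(11 + g) (D(O, g) = (O + 0)*(g + 11) = O*(11 + g))
H(-9, -2)*D(s(6), 2) = (-9)²*(11*(11 + 2)) = 81*(11*13) = 81*143 = 11583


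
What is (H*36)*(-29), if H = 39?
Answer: -40716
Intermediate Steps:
(H*36)*(-29) = (39*36)*(-29) = 1404*(-29) = -40716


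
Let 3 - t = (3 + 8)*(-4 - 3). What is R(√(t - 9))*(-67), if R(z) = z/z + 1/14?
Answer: -1005/14 ≈ -71.786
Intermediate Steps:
t = 80 (t = 3 - (3 + 8)*(-4 - 3) = 3 - 11*(-7) = 3 - 1*(-77) = 3 + 77 = 80)
R(z) = 15/14 (R(z) = 1 + 1*(1/14) = 1 + 1/14 = 15/14)
R(√(t - 9))*(-67) = (15/14)*(-67) = -1005/14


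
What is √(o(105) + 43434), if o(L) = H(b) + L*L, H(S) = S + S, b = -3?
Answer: √54453 ≈ 233.35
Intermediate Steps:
H(S) = 2*S
o(L) = -6 + L² (o(L) = 2*(-3) + L*L = -6 + L²)
√(o(105) + 43434) = √((-6 + 105²) + 43434) = √((-6 + 11025) + 43434) = √(11019 + 43434) = √54453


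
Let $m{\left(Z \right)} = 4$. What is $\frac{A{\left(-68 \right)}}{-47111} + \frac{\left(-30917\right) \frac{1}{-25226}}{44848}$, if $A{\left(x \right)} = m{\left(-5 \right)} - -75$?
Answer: $- \frac{87918985405}{53298353712928} \approx -0.0016496$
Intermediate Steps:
$A{\left(x \right)} = 79$ ($A{\left(x \right)} = 4 - -75 = 4 + 75 = 79$)
$\frac{A{\left(-68 \right)}}{-47111} + \frac{\left(-30917\right) \frac{1}{-25226}}{44848} = \frac{79}{-47111} + \frac{\left(-30917\right) \frac{1}{-25226}}{44848} = 79 \left(- \frac{1}{47111}\right) + \left(-30917\right) \left(- \frac{1}{25226}\right) \frac{1}{44848} = - \frac{79}{47111} + \frac{30917}{25226} \cdot \frac{1}{44848} = - \frac{79}{47111} + \frac{30917}{1131335648} = - \frac{87918985405}{53298353712928}$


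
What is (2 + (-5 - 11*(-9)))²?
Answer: 9216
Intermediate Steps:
(2 + (-5 - 11*(-9)))² = (2 + (-5 + 99))² = (2 + 94)² = 96² = 9216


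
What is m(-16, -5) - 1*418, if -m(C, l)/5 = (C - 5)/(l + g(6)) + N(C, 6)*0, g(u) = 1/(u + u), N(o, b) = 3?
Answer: -25922/59 ≈ -439.36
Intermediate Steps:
g(u) = 1/(2*u)
m(C, l) = -5*(-5 + C)/(1/12 + l) (m(C, l) = -5*((C - 5)/(l + (½)/6) + 3*0) = -5*((-5 + C)/(l + (½)*(⅙)) + 0) = -5*((-5 + C)/(l + 1/12) + 0) = -5*((-5 + C)/(1/12 + l) + 0) = -5*(-5 + C)/(1/12 + l))
m(-16, -5) - 1*418 = 60*(5 - 1*(-16))/(1 + 12*(-5)) - 1*418 = 60*(5 + 16)/(1 - 60) - 418 = 60*21/(-59) - 418 = 60*(-1/59)*21 - 418 = -1260/59 - 418 = -25922/59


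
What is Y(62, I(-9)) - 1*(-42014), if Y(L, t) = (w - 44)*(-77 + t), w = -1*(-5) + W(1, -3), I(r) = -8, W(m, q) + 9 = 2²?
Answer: 45754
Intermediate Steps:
W(m, q) = -5 (W(m, q) = -9 + 2² = -9 + 4 = -5)
w = 0 (w = -1*(-5) - 5 = 5 - 5 = 0)
Y(L, t) = 3388 - 44*t (Y(L, t) = (0 - 44)*(-77 + t) = -44*(-77 + t) = 3388 - 44*t)
Y(62, I(-9)) - 1*(-42014) = (3388 - 44*(-8)) - 1*(-42014) = (3388 + 352) + 42014 = 3740 + 42014 = 45754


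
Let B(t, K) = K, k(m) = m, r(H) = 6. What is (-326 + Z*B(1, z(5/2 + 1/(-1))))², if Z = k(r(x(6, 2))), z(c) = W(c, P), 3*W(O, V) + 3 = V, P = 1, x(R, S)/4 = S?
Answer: 108900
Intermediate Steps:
x(R, S) = 4*S
W(O, V) = -1 + V/3
z(c) = -⅔ (z(c) = -1 + (⅓)*1 = -1 + ⅓ = -⅔)
Z = 6
(-326 + Z*B(1, z(5/2 + 1/(-1))))² = (-326 + 6*(-⅔))² = (-326 - 4)² = (-330)² = 108900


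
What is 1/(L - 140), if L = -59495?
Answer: -1/59635 ≈ -1.6769e-5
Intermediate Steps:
1/(L - 140) = 1/(-59495 - 140) = 1/(-59635) = -1/59635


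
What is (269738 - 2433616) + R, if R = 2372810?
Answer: 208932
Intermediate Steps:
(269738 - 2433616) + R = (269738 - 2433616) + 2372810 = -2163878 + 2372810 = 208932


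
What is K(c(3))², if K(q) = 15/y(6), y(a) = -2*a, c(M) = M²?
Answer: 25/16 ≈ 1.5625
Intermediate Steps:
K(q) = -5/4 (K(q) = 15/((-2*6)) = 15/(-12) = 15*(-1/12) = -5/4)
K(c(3))² = (-5/4)² = 25/16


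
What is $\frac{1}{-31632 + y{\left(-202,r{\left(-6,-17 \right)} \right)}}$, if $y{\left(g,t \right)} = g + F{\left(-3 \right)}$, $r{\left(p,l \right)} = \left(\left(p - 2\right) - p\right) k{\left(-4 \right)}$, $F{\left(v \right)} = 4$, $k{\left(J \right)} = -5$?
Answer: $- \frac{1}{31830} \approx -3.1417 \cdot 10^{-5}$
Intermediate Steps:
$r{\left(p,l \right)} = 10$ ($r{\left(p,l \right)} = \left(\left(p - 2\right) - p\right) \left(-5\right) = \left(\left(-2 + p\right) - p\right) \left(-5\right) = \left(-2\right) \left(-5\right) = 10$)
$y{\left(g,t \right)} = 4 + g$ ($y{\left(g,t \right)} = g + 4 = 4 + g$)
$\frac{1}{-31632 + y{\left(-202,r{\left(-6,-17 \right)} \right)}} = \frac{1}{-31632 + \left(4 - 202\right)} = \frac{1}{-31632 - 198} = \frac{1}{-31830} = - \frac{1}{31830}$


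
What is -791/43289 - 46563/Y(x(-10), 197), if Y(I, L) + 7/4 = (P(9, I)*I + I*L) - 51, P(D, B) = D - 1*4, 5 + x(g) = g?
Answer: 732082637/48526969 ≈ 15.086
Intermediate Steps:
x(g) = -5 + g
P(D, B) = -4 + D (P(D, B) = D - 4 = -4 + D)
Y(I, L) = -211/4 + 5*I + I*L (Y(I, L) = -7/4 + (((-4 + 9)*I + I*L) - 51) = -7/4 + ((5*I + I*L) - 51) = -7/4 + (-51 + 5*I + I*L) = -211/4 + 5*I + I*L)
-791/43289 - 46563/Y(x(-10), 197) = -791/43289 - 46563/(-211/4 + 5*(-5 - 10) + (-5 - 10)*197) = -791*1/43289 - 46563/(-211/4 + 5*(-15) - 15*197) = -791/43289 - 46563/(-211/4 - 75 - 2955) = -791/43289 - 46563/(-12331/4) = -791/43289 - 46563*(-4/12331) = -791/43289 + 16932/1121 = 732082637/48526969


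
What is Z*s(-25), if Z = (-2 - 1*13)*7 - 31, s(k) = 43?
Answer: -5848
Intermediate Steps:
Z = -136 (Z = (-2 - 13)*7 - 31 = -15*7 - 31 = -105 - 31 = -136)
Z*s(-25) = -136*43 = -5848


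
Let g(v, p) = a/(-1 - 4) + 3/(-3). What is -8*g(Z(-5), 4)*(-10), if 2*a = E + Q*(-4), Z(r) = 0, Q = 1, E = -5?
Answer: -8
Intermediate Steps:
a = -9/2 (a = (-5 + 1*(-4))/2 = (-5 - 4)/2 = (½)*(-9) = -9/2 ≈ -4.5000)
g(v, p) = -⅒ (g(v, p) = -9/(2*(-1 - 4)) + 3/(-3) = -9/2/(-5) + 3*(-⅓) = -9/2*(-⅕) - 1 = 9/10 - 1 = -⅒)
-8*g(Z(-5), 4)*(-10) = -8*(-⅒)*(-10) = (⅘)*(-10) = -8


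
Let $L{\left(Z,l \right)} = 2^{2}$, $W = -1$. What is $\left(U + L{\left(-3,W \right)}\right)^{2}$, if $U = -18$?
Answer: $196$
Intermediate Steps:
$L{\left(Z,l \right)} = 4$
$\left(U + L{\left(-3,W \right)}\right)^{2} = \left(-18 + 4\right)^{2} = \left(-14\right)^{2} = 196$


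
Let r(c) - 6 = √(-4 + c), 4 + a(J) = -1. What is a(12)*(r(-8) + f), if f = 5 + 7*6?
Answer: -265 - 10*I*√3 ≈ -265.0 - 17.32*I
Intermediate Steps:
a(J) = -5 (a(J) = -4 - 1 = -5)
f = 47 (f = 5 + 42 = 47)
r(c) = 6 + √(-4 + c)
a(12)*(r(-8) + f) = -5*((6 + √(-4 - 8)) + 47) = -5*((6 + √(-12)) + 47) = -5*((6 + 2*I*√3) + 47) = -5*(53 + 2*I*√3) = -265 - 10*I*√3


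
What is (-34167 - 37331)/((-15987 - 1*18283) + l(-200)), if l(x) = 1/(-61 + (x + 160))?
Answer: 7221298/3461271 ≈ 2.0863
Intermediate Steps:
l(x) = 1/(99 + x) (l(x) = 1/(-61 + (160 + x)) = 1/(99 + x))
(-34167 - 37331)/((-15987 - 1*18283) + l(-200)) = (-34167 - 37331)/((-15987 - 1*18283) + 1/(99 - 200)) = -71498/((-15987 - 18283) + 1/(-101)) = -71498/(-34270 - 1/101) = -71498/(-3461271/101) = -71498*(-101/3461271) = 7221298/3461271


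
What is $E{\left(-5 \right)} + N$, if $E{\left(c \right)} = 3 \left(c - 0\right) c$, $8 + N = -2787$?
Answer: $-2720$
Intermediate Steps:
$N = -2795$ ($N = -8 - 2787 = -2795$)
$E{\left(c \right)} = 3 c^{2}$ ($E{\left(c \right)} = 3 \left(c + 0\right) c = 3 c c = 3 c^{2}$)
$E{\left(-5 \right)} + N = 3 \left(-5\right)^{2} - 2795 = 3 \cdot 25 - 2795 = 75 - 2795 = -2720$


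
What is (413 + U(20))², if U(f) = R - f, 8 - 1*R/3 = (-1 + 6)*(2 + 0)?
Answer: 149769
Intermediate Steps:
R = -6 (R = 24 - 3*(-1 + 6)*(2 + 0) = 24 - 15*2 = 24 - 3*10 = 24 - 30 = -6)
U(f) = -6 - f
(413 + U(20))² = (413 + (-6 - 1*20))² = (413 + (-6 - 20))² = (413 - 26)² = 387² = 149769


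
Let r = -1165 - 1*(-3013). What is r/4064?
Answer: 231/508 ≈ 0.45472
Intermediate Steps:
r = 1848 (r = -1165 + 3013 = 1848)
r/4064 = 1848/4064 = 1848*(1/4064) = 231/508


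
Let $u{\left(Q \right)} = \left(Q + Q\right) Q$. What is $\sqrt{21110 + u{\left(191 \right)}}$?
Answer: $2 \sqrt{23518} \approx 306.71$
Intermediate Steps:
$u{\left(Q \right)} = 2 Q^{2}$ ($u{\left(Q \right)} = 2 Q Q = 2 Q^{2}$)
$\sqrt{21110 + u{\left(191 \right)}} = \sqrt{21110 + 2 \cdot 191^{2}} = \sqrt{21110 + 2 \cdot 36481} = \sqrt{21110 + 72962} = \sqrt{94072} = 2 \sqrt{23518}$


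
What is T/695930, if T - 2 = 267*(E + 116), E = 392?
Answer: 67819/347965 ≈ 0.19490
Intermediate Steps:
T = 135638 (T = 2 + 267*(392 + 116) = 2 + 267*508 = 2 + 135636 = 135638)
T/695930 = 135638/695930 = 135638*(1/695930) = 67819/347965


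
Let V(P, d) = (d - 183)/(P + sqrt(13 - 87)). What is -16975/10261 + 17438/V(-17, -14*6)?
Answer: 3037300081/2739687 - 17438*I*sqrt(74)/267 ≈ 1108.6 - 561.83*I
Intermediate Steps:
V(P, d) = (-183 + d)/(P + I*sqrt(74)) (V(P, d) = (-183 + d)/(P + sqrt(-74)) = (-183 + d)/(P + I*sqrt(74)))
-16975/10261 + 17438/V(-17, -14*6) = -16975/10261 + 17438/(((-183 - 14*6)/(-17 + I*sqrt(74)))) = -16975*1/10261 + 17438/(((-183 - 84)/(-17 + I*sqrt(74)))) = -16975/10261 + 17438/((-267/(-17 + I*sqrt(74)))) = -16975/10261 + 17438*(17/267 - I*sqrt(74)/267) = -16975/10261 + (296446/267 - 17438*I*sqrt(74)/267) = 3037300081/2739687 - 17438*I*sqrt(74)/267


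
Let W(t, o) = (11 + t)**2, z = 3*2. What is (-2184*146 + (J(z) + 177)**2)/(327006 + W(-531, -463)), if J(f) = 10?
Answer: -283895/597406 ≈ -0.47521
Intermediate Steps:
z = 6
(-2184*146 + (J(z) + 177)**2)/(327006 + W(-531, -463)) = (-2184*146 + (10 + 177)**2)/(327006 + (11 - 531)**2) = (-318864 + 187**2)/(327006 + (-520)**2) = (-318864 + 34969)/(327006 + 270400) = -283895/597406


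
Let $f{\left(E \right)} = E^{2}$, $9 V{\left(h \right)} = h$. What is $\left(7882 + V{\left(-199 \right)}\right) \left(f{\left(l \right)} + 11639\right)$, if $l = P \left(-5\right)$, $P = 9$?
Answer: $\frac{966577696}{9} \approx 1.074 \cdot 10^{8}$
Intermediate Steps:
$V{\left(h \right)} = \frac{h}{9}$
$l = -45$ ($l = 9 \left(-5\right) = -45$)
$\left(7882 + V{\left(-199 \right)}\right) \left(f{\left(l \right)} + 11639\right) = \left(7882 + \frac{1}{9} \left(-199\right)\right) \left(\left(-45\right)^{2} + 11639\right) = \left(7882 - \frac{199}{9}\right) \left(2025 + 11639\right) = \frac{70739}{9} \cdot 13664 = \frac{966577696}{9}$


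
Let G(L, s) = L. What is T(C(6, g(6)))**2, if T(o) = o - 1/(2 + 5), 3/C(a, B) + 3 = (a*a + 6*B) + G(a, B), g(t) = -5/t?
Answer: 169/56644 ≈ 0.0029835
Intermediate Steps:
C(a, B) = 3/(-3 + a + a**2 + 6*B) (C(a, B) = 3/(-3 + ((a*a + 6*B) + a)) = 3/(-3 + ((a**2 + 6*B) + a)) = 3/(-3 + (a + a**2 + 6*B)) = 3/(-3 + a + a**2 + 6*B))
T(o) = -1/7 + o (T(o) = o - 1/7 = -1/7 + o)
T(C(6, g(6)))**2 = (-1/7 + 3/(-3 + 6 + 6**2 + 6*(-5/6)))**2 = (-1/7 + 3/(-3 + 6 + 36 + 6*(-5*1/6)))**2 = (-1/7 + 3/(-3 + 6 + 36 + 6*(-5/6)))**2 = (-1/7 + 3/(-3 + 6 + 36 - 5))**2 = (-1/7 + 3/34)**2 = (-13/238)**2 = 169/56644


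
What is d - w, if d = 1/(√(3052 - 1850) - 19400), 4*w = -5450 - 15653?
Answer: 3971149818297/752717596 - √1202/376358798 ≈ 5275.8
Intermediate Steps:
w = -21103/4 (w = (-5450 - 15653)/4 = (¼)*(-21103) = -21103/4 ≈ -5275.8)
d = 1/(-19400 + √1202) (d = 1/(√1202 - 19400) = 1/(-19400 + √1202) ≈ -5.1639e-5)
d - w = (-9700/188179399 - √1202/376358798) - 1*(-21103/4) = (-9700/188179399 - √1202/376358798) + 21103/4 = 3971149818297/752717596 - √1202/376358798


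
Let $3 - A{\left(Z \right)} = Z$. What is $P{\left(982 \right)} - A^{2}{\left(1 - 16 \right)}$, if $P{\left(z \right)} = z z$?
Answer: $964000$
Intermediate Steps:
$A{\left(Z \right)} = 3 - Z$
$P{\left(z \right)} = z^{2}$
$P{\left(982 \right)} - A^{2}{\left(1 - 16 \right)} = 982^{2} - \left(3 - \left(1 - 16\right)\right)^{2} = 964324 - \left(3 - \left(1 - 16\right)\right)^{2} = 964324 - \left(3 - -15\right)^{2} = 964324 - \left(3 + 15\right)^{2} = 964324 - 18^{2} = 964324 - 324 = 964000$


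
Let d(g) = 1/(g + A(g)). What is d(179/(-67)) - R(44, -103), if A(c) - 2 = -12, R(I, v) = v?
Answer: 87380/849 ≈ 102.92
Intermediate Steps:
A(c) = -10 (A(c) = 2 - 12 = -10)
d(g) = 1/(-10 + g) (d(g) = 1/(g - 10) = 1/(-10 + g))
d(179/(-67)) - R(44, -103) = 1/(-10 + 179/(-67)) - 1*(-103) = 1/(-10 + 179*(-1/67)) + 103 = 1/(-10 - 179/67) + 103 = 1/(-849/67) + 103 = -67/849 + 103 = 87380/849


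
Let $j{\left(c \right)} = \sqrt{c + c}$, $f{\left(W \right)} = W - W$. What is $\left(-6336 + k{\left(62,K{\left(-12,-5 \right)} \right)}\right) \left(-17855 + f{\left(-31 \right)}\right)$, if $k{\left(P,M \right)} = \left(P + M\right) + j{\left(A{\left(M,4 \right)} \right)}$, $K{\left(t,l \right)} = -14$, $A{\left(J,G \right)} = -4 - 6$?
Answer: $112272240 - 35710 i \sqrt{5} \approx 1.1227 \cdot 10^{8} - 79850.0 i$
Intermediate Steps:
$A{\left(J,G \right)} = -10$ ($A{\left(J,G \right)} = -4 - 6 = -10$)
$f{\left(W \right)} = 0$
$j{\left(c \right)} = \sqrt{2} \sqrt{c}$ ($j{\left(c \right)} = \sqrt{2 c} = \sqrt{2} \sqrt{c}$)
$k{\left(P,M \right)} = M + P + 2 i \sqrt{5}$ ($k{\left(P,M \right)} = \left(P + M\right) + \sqrt{2} \sqrt{-10} = \left(M + P\right) + \sqrt{2} i \sqrt{10} = \left(M + P\right) + 2 i \sqrt{5} = M + P + 2 i \sqrt{5}$)
$\left(-6336 + k{\left(62,K{\left(-12,-5 \right)} \right)}\right) \left(-17855 + f{\left(-31 \right)}\right) = \left(-6336 + \left(-14 + 62 + 2 i \sqrt{5}\right)\right) \left(-17855 + 0\right) = \left(-6336 + \left(48 + 2 i \sqrt{5}\right)\right) \left(-17855\right) = \left(-6288 + 2 i \sqrt{5}\right) \left(-17855\right) = 112272240 - 35710 i \sqrt{5}$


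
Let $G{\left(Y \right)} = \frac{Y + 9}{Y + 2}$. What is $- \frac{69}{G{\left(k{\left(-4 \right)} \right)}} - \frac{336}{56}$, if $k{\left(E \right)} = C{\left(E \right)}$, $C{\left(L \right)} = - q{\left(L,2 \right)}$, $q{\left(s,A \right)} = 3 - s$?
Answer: $\frac{333}{2} \approx 166.5$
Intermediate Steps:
$C{\left(L \right)} = -3 + L$ ($C{\left(L \right)} = - (3 - L) = -3 + L$)
$k{\left(E \right)} = -3 + E$
$G{\left(Y \right)} = \frac{9 + Y}{2 + Y}$
$- \frac{69}{G{\left(k{\left(-4 \right)} \right)}} - \frac{336}{56} = - \frac{69}{\frac{1}{2 - 7} \left(9 - 7\right)} - \frac{336}{56} = - \frac{69}{\frac{1}{2 - 7} \left(9 - 7\right)} - 6 = - \frac{69}{\frac{1}{-5} \cdot 2} - 6 = - \frac{69}{\left(- \frac{1}{5}\right) 2} - 6 = - \frac{69}{- \frac{2}{5}} - 6 = \left(-69\right) \left(- \frac{5}{2}\right) - 6 = \frac{345}{2} - 6 = \frac{333}{2}$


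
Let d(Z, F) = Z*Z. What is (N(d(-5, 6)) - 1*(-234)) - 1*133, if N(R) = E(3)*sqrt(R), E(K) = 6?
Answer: 131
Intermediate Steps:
d(Z, F) = Z**2
N(R) = 6*sqrt(R)
(N(d(-5, 6)) - 1*(-234)) - 1*133 = (6*sqrt((-5)**2) - 1*(-234)) - 1*133 = (6*sqrt(25) + 234) - 133 = (6*5 + 234) - 133 = (30 + 234) - 133 = 264 - 133 = 131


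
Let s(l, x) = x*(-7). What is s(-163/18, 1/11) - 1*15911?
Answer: -175028/11 ≈ -15912.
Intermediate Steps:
s(l, x) = -7*x
s(-163/18, 1/11) - 1*15911 = -7/11 - 1*15911 = -7*1/11 - 15911 = -7/11 - 15911 = -175028/11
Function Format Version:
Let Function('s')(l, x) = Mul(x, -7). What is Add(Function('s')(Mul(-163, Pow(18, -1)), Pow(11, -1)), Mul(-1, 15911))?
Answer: Rational(-175028, 11) ≈ -15912.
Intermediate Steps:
Function('s')(l, x) = Mul(-7, x)
Add(Function('s')(Mul(-163, Pow(18, -1)), Pow(11, -1)), Mul(-1, 15911)) = Add(Mul(-7, Pow(11, -1)), Mul(-1, 15911)) = Add(Mul(-7, Rational(1, 11)), -15911) = Add(Rational(-7, 11), -15911) = Rational(-175028, 11)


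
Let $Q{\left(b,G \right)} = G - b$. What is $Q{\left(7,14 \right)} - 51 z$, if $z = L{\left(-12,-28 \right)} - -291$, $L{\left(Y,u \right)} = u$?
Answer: $-13406$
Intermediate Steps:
$z = 263$ ($z = -28 - -291 = -28 + 291 = 263$)
$Q{\left(7,14 \right)} - 51 z = \left(14 - 7\right) - 13413 = 7 - 13413 = -13406$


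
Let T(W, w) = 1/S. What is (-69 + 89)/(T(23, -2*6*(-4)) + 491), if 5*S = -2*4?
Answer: 160/3923 ≈ 0.040785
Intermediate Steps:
S = -8/5 (S = (-2*4)/5 = (1/5)*(-8) = -8/5 ≈ -1.6000)
T(W, w) = -5/8 (T(W, w) = 1/(-8/5) = -5/8)
(-69 + 89)/(T(23, -2*6*(-4)) + 491) = (-69 + 89)/(-5/8 + 491) = 20/(3923/8) = 20*(8/3923) = 160/3923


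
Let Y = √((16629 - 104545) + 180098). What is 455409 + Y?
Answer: 455409 + √92182 ≈ 4.5571e+5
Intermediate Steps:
Y = √92182 (Y = √(-87916 + 180098) = √92182 ≈ 303.61)
455409 + Y = 455409 + √92182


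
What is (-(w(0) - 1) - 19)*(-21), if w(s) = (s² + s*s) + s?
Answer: 378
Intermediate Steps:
w(s) = s + 2*s² (w(s) = (s² + s²) + s = 2*s² + s = s + 2*s²)
(-(w(0) - 1) - 19)*(-21) = (-(0*(1 + 2*0) - 1) - 19)*(-21) = (-(0*(1 + 0) - 1) - 19)*(-21) = (-(0*1 - 1) - 19)*(-21) = (-(0 - 1) - 19)*(-21) = (-1*(-1) - 19)*(-21) = (1 - 19)*(-21) = -18*(-21) = 378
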